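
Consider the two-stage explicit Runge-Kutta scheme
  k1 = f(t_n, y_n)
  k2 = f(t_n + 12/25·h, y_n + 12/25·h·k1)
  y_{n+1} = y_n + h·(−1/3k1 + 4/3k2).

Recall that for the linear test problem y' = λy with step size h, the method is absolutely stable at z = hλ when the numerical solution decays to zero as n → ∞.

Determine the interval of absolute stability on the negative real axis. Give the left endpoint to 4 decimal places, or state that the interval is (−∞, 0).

Set f=λy, z=hλ:
  k1=λy_n ⇒ h·k1=z·y_n;  k2=λ(1+12/25z)y_n ⇒ h·k2=z(1+12/25z)y_n
  y_{n+1}/y_n = 1 − 1/3z + 4/3z(1+12/25z) = 1 + z + 16/25z²
  Hence R(z) = 1 + z + 16/25z².

Solve |R(x)|<1 on ℝ⁻.
x=-0.51: |R|=0.6565
R=1: x+16/25x²=0 ⇒ x=−25/16=-1.5625; min R=1−1/(4·16/25)=0.6094>−1
Confirm numerically:
  x=-1.283: |R|=0.77050 <1
  x=-1.201: |R|=0.72214 <1
  x=-0.982: |R|=0.63517 <1
  x=-0.756: |R|=0.60978 <1
  x=-2.014: |R|=1.58197 >1
  x=-1.766: |R|=1.23000 >1
Interval (-1.5625, 0).

(-1.5625, 0).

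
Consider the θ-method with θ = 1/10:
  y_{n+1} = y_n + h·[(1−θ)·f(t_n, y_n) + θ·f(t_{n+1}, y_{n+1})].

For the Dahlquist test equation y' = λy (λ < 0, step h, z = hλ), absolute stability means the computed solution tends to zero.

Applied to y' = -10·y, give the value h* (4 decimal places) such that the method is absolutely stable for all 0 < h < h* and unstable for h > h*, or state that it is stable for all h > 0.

(-2.5000,0); λ=-10 ⇒ h* = (5/2)/10 = 0.2500.

Test eqn y'=λy, z=hλ:
  y_{n+1} = y_n + z·[9/10·y_n + 1/10·y_{n+1}] ⇒ (1 − 1/10z)y_{n+1} = (1 + 9/10z)y_n
  ⇒ R(z) = (1 + 9/10z)/(1 − 1/10z).

Need |R(x)|<1, x<0.
x=-1.78: |R|=0.5110
R=−1: 1+9/10x = −1+1/10x ⇒ -4/5x=2 ⇒ x=2/(-4/5)=-2.5000
Confirm numerically:
  x=-1.999: |R|=0.66597 <1
  x=-1.617: |R|=0.39193 <1
  x=-1.142: |R|=0.02495 <1
  x=-2.926: |R|=1.26365 >1
  x=-2.781: |R|=1.17589 >1
So |R|<1 on (-2.5000, 0).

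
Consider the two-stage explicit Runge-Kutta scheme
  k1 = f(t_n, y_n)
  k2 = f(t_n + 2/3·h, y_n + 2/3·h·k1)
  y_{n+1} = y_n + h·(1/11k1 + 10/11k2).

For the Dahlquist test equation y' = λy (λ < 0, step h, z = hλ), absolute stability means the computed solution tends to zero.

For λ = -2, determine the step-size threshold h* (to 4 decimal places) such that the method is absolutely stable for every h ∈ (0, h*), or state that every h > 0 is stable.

Set f=λy, z=hλ:
  k1=λy_n ⇒ h·k1=z·y_n;  k2=λ(1+2/3z)y_n ⇒ h·k2=z(1+2/3z)y_n
  y_{n+1}/y_n = 1 + 1/11z + 10/11z(1+2/3z) = 1 + z + 20/33z²
  R(z) = 1 + z + 20/33z².

Find x<0 with |R(x)|<1.
x=-0.63: |R|=0.6105
R=1: x+20/33x²=0 ⇒ x=−33/20=-1.6500; min R=1−1/(4·20/33)=0.5875>−1
Confirm numerically:
  x=-1.241: |R|=0.69238 <1
  x=-1.179: |R|=0.66345 <1
  x=-0.952: |R|=0.59728 <1
  x=-0.720: |R|=0.59418 <1
  x=-2.168: |R|=1.68062 >1
  x=-1.975: |R|=1.38902 >1
  x=-1.821: |R|=1.18872 >1
Interval (-1.6500, 0).

(-1.6500,0); λ=-2 ⇒ h* = (33/20)/2 = 0.8250.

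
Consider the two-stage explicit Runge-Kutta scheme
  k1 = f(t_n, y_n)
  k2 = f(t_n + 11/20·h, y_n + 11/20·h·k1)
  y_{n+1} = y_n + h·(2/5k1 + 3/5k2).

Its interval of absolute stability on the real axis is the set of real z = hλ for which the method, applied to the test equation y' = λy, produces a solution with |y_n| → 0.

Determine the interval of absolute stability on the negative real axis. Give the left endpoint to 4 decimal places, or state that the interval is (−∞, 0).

z∈(-3.0303,0).

Test eqn y'=λy, z=hλ:
  k1=λy_n ⇒ h·k1=z·y_n;  k2=λ(1+11/20z)y_n ⇒ h·k2=z(1+11/20z)y_n
  y_{n+1}/y_n = 1 + 2/5z + 3/5z(1+11/20z) = 1 + z + 33/100z²
  Hence R(z) = 1 + z + 33/100z².

Solve |R(x)|<1 on ℝ⁻.
x=-0.39: |R|=0.6602
R=1: x+33/100x²=0 ⇒ x=−100/33=-3.0303; min R=1−1/(4·33/100)=0.2424>−1
Confirm numerically:
  x=-2.481: |R|=0.55027 <1
  x=-2.459: |R|=0.53640 <1
  x=-1.638: |R|=0.24740 <1
  x=-1.431: |R|=0.24476 <1
  x=-3.180: |R|=1.15709 >1
  x=-3.137: |R|=1.11045 >1
So |R|<1 on (-3.0303, 0).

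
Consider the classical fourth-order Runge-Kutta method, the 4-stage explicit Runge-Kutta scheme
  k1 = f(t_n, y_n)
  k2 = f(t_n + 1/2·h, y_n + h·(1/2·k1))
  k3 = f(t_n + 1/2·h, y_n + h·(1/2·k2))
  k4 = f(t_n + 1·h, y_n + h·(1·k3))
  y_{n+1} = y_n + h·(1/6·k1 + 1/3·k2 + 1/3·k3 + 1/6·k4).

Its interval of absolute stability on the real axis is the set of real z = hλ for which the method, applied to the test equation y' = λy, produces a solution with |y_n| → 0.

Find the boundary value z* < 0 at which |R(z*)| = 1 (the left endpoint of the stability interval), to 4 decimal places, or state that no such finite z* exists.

Set f=λy, z=hλ:
  order 4, 4-stage ⇒ R(z)=1+z+z^2/2+z^3/6+z^4/24
  (e.g. R(-0.51)=0.60076, |R|=0.60076)

Boundary: |R(x)|=1, x<0.
x=-0.51: |R|=0.6008
|R(-2.53)|=0.6786 |R(-1.63)|=0.2708 |R(-0.74)|=0.4788
Bisect:
  x_lo=-3.4736 |R|=2.6399  x_hi=-0.1724 |R|=0.8416
  mid=-1.82298 |R|=0.28911 →hi
  mid=-2.64827 |R|=0.81231 →hi
  mid=-3.06091 |R|=1.50154 →lo
  mid=-2.85459 |R|=1.10961 →lo
  mid=-2.75143 |R|=0.95013 →hi
  mid=-2.80301 |R|=1.02704 →lo
  mid=-2.77722 |R|=0.98790 →hi
  ...
  [-2.78548,-2.78528] ⇒ x*=-2.7853
So |R|<1 on (-2.7853, 0).

left endpoint -2.7853.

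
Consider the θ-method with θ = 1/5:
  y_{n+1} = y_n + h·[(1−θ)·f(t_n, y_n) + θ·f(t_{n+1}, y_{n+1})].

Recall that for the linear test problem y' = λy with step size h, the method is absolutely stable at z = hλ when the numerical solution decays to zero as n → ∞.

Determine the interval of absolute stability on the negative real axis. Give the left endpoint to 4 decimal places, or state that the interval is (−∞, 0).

On y'=λy, z=hλ:
  y_{n+1} = y_n + z·[4/5·y_n + 1/5·y_{n+1}] ⇒ (1 − 1/5z)y_{n+1} = (1 + 4/5z)y_n
  R(z) = (1 + 4/5z)/(1 − 1/5z).

Boundary: |R(x)|=1, x<0.
x=-0.58: |R|=0.4803
R=−1: 1+4/5x = −1+1/5x ⇒ -3/5x=2 ⇒ x=2/(-3/5)=-3.3333
Confirm numerically:
  x=-3.051: |R|=0.89480 <1
  x=-2.207: |R|=0.53115 <1
  x=-2.132: |R|=0.49467 <1
  x=-2.090: |R|=0.47391 <1
  x=-3.549: |R|=1.07568 >1
  x=-3.504: |R|=1.06021 >1
  x=-3.473: |R|=1.04945 >1
Stable set (-3.3333, 0).

(-3.3333, 0).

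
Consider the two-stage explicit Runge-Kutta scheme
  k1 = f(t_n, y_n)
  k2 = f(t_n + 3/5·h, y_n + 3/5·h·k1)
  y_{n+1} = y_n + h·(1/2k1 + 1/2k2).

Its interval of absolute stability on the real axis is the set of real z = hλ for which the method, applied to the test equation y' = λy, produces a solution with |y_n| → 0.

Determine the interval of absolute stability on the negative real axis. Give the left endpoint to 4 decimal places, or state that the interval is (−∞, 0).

(-3.3333, 0).

With y'=λy (z=hλ):
  k1=λy_n ⇒ h·k1=z·y_n;  k2=λ(1+3/5z)y_n ⇒ h·k2=z(1+3/5z)y_n
  y_{n+1}/y_n = 1 + 1/2z + 1/2z(1+3/5z) = 1 + z + 3/10z²
  so R(z) = 1 + z + 3/10z².

Boundary: |R(x)|=1, x<0.
x=-0.34: |R|=0.6947
R=1: x+3/10x²=0 ⇒ x=−10/3=-3.3333; min R=1−1/(4·3/10)=0.1667>−1
Confirm numerically:
  x=-2.535: |R|=0.39287 <1
  x=-2.372: |R|=0.31592 <1
  x=-1.823: |R|=0.17400 <1
  x=-3.687: |R|=1.39119 >1
  x=-3.500: |R|=1.17500 >1
So |R|<1 on (-3.3333, 0).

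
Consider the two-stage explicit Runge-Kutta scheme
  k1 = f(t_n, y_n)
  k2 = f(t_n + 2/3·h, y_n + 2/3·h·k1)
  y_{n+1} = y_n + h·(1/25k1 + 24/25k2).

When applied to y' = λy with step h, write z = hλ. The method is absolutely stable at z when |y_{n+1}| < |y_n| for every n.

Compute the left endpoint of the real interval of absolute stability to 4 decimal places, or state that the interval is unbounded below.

Set f=λy, z=hλ:
  k1=λy_n ⇒ h·k1=z·y_n;  k2=λ(1+2/3z)y_n ⇒ h·k2=z(1+2/3z)y_n
  y_{n+1}/y_n = 1 + 1/25z + 24/25z(1+2/3z) = 1 + z + 16/25z²
  Hence R(z) = 1 + z + 16/25z².

Solve |R(x)|<1 on ℝ⁻.
x=-0.73: |R|=0.6111
R=1: x+16/25x²=0 ⇒ x=−25/16=-1.5625; min R=1−1/(4·16/25)=0.6094>−1
Confirm numerically:
  x=-1.453: |R|=0.89817 <1
  x=-1.286: |R|=0.77243 <1
  x=-1.111: |R|=0.67897 <1
  x=-0.861: |R|=0.61345 <1
  x=-1.885: |R|=1.38906 >1
  x=-1.808: |R|=1.28407 >1
So |R|<1 on (-1.5625, 0).

left endpoint -1.5625.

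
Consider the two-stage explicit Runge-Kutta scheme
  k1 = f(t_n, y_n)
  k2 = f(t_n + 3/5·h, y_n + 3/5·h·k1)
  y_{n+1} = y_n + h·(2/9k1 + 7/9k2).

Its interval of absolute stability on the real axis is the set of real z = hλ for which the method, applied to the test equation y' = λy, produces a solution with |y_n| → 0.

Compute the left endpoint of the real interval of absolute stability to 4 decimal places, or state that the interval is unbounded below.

On y'=λy, z=hλ:
  k1=λy_n ⇒ h·k1=z·y_n;  k2=λ(1+3/5z)y_n ⇒ h·k2=z(1+3/5z)y_n
  y_{n+1}/y_n = 1 + 2/9z + 7/9z(1+3/5z) = 1 + z + 7/15z²
  so R(z) = 1 + z + 7/15z².

Boundary: |R(x)|=1, x<0.
x=-0.68: |R|=0.5358
R=1: x+7/15x²=0 ⇒ x=−15/7=-2.1429; min R=1−1/(4·7/15)=0.4643>−1
Confirm numerically:
  x=-2.086: |R|=0.94465 <1
  x=-1.363: |R|=0.50396 <1
  x=-1.119: |R|=0.46534 <1
  x=-2.699: |R|=1.70048 >1
  x=-2.357: |R|=1.23554 >1
  x=-2.277: |R|=1.14254 >1
So |R|<1 on (-2.1429, 0).

left endpoint -2.1429.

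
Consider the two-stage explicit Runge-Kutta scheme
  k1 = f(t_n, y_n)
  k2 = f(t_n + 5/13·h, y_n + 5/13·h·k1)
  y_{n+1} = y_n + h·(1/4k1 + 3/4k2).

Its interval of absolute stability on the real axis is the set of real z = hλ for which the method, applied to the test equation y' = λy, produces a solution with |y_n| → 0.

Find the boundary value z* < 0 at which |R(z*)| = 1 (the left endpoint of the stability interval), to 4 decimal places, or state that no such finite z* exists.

Test eqn y'=λy, z=hλ:
  k1=λy_n ⇒ h·k1=z·y_n;  k2=λ(1+5/13z)y_n ⇒ h·k2=z(1+5/13z)y_n
  y_{n+1}/y_n = 1 + 1/4z + 3/4z(1+5/13z) = 1 + z + 15/52z²
  R(z) = 1 + z + 15/52z².

Find x<0 with |R(x)|<1.
x=-1.44: |R|=0.1582
R=1: x+15/52x²=0 ⇒ x=−52/15=-3.4667; min R=1−1/(4·15/52)=0.1333>−1
Confirm numerically:
  x=-3.200: |R|=0.75385 <1
  x=-3.105: |R|=0.67606 <1
  x=-2.425: |R|=0.27133 <1
  x=-1.648: |R|=0.13543 <1
  x=-3.984: |R|=1.59454 >1
  x=-3.872: |R|=1.45273 >1
  x=-3.699: |R|=1.24790 >1
Stable set (-3.4667, 0).

left endpoint -3.4667.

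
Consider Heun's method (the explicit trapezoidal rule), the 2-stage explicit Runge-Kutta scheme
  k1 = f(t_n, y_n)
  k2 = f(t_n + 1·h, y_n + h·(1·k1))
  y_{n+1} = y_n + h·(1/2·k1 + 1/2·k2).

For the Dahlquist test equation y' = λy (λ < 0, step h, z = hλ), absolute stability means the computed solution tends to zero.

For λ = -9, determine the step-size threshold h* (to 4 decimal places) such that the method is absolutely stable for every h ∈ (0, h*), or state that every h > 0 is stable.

With y'=λy (z=hλ):
  order 2, 2-stage ⇒ R(z)=1+z+z^2/2
  (e.g. R(-0.75)=0.53125, |R|=0.53125)

Need |R(x)|<1, x<0.
x=-0.75: |R|=0.5312
|R(-1.63)|=0.6985 |R(-1.18)|=0.5162 |R(-0.96)|=0.5008
Bisect:
  x_lo=-2.4681 |R|=1.5777  x_hi=-0.0908 |R|=0.9133
  mid=-1.27947 |R|=0.53905 →hi
  mid=-1.87379 |R|=0.88176 →hi
  mid=-2.17095 |R|=1.18556 →lo
  mid=-2.02237 |R|=1.02262 →lo
  mid=-1.94808 |R|=0.94943 →hi
  mid=-1.98523 |R|=0.98534 →hi
  mid=-2.00380 |R|=1.00381 →lo
  mid=-1.99451 |R|=0.99453 →hi
  ...
  [-2.00003,-1.99988] ⇒ x*=-2.0000
Stable set (-2.0000, 0).

(-2.0000,0); λ=-9 ⇒ h* = 0.2222.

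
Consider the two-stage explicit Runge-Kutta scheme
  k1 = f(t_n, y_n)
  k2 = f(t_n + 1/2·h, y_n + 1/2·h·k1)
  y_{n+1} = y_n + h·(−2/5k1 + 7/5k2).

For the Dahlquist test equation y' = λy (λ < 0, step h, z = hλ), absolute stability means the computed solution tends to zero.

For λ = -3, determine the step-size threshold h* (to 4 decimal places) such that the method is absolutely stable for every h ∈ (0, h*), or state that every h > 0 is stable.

(-1.4286,0); λ=-3 ⇒ h* = (10/7)/3 = 0.4762.

Set f=λy, z=hλ:
  k1=λy_n ⇒ h·k1=z·y_n;  k2=λ(1+1/2z)y_n ⇒ h·k2=z(1+1/2z)y_n
  y_{n+1}/y_n = 1 − 2/5z + 7/5z(1+1/2z) = 1 + z + 7/10z²
  R(z) = 1 + z + 7/10z².

Find x<0 with |R(x)|<1.
x=-1.62: |R|=1.2171
R=1: x+7/10x²=0 ⇒ x=−10/7=-1.4286; min R=1−1/(4·7/10)=0.6429>−1
Confirm numerically:
  x=-1.267: |R|=0.85670 <1
  x=-1.257: |R|=0.84903 <1
  x=-0.758: |R|=0.64419 <1
  x=-0.689: |R|=0.64330 <1
  x=-1.784: |R|=1.44386 >1
  x=-1.680: |R|=1.29568 >1
  x=-1.487: |R|=1.06082 >1
Stable set (-1.4286, 0).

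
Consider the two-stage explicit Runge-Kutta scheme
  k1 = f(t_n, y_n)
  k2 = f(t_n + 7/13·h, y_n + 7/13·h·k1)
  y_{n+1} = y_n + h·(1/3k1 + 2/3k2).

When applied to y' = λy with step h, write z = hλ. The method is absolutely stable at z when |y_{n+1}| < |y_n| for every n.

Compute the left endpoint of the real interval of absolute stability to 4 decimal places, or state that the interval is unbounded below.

z* = -2.7857.

Set f=λy, z=hλ:
  k1=λy_n ⇒ h·k1=z·y_n;  k2=λ(1+7/13z)y_n ⇒ h·k2=z(1+7/13z)y_n
  y_{n+1}/y_n = 1 + 1/3z + 2/3z(1+7/13z) = 1 + z + 14/39z²
  R(z) = 1 + z + 14/39z².

Boundary: |R(x)|=1, x<0.
x=-0.83: |R|=0.4173
R=1: x+14/39x²=0 ⇒ x=−39/14=-2.7857; min R=1−1/(4·14/39)=0.3036>−1
Confirm numerically:
  x=-2.756: |R|=0.97060 <1
  x=-2.536: |R|=0.77267 <1
  x=-1.443: |R|=0.30447 <1
  x=-1.355: |R|=0.30409 <1
  x=-3.228: |R|=1.51251 >1
  x=-3.133: |R|=1.39058 >1
So |R|<1 on (-2.7857, 0).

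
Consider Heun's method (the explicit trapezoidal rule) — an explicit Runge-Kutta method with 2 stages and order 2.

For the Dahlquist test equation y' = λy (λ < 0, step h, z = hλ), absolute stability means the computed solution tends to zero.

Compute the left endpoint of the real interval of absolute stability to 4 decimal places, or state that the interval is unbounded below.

With y'=λy (z=hλ):
  order 2, 2-stage ⇒ R(z)=1+z+z^2/2
  (e.g. R(-1.76)=0.78880, |R|=0.78880)

Solve |R(x)|<1 on ℝ⁻.
x=-1.76: |R|=0.7888
|R(-1.88)|=0.8872 |R(-1.54)|=0.6458 |R(-0.69)|=0.5481
Bisect:
  x_lo=-2.7682 |R|=2.0633  x_hi=-0.3832 |R|=0.6902
  mid=-1.57574 |R|=0.66574 →hi
  mid=-2.17199 |R|=1.18678 →lo
  mid=-1.87386 |R|=0.88182 →hi
  mid=-2.02293 |R|=1.02319 →lo
  mid=-1.94840 |R|=0.94973 →hi
  mid=-1.98566 |R|=0.98576 →hi
  mid=-2.00430 |R|=1.00430 →lo
  mid=-1.99498 |R|=0.99499 →hi
  mid=-1.99964 |R|=0.99964 →hi
  ...
  [-2.00007,-1.99993] ⇒ x*=-2.0000
Interval (-2.0000, 0).

z* = -2.0000.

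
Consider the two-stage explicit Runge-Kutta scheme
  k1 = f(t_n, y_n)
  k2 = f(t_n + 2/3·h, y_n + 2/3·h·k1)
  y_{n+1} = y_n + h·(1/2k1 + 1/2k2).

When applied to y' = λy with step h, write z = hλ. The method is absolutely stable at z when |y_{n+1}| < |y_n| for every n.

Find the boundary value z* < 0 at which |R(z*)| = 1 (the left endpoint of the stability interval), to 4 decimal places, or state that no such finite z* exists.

On y'=λy, z=hλ:
  k1=λy_n ⇒ h·k1=z·y_n;  k2=λ(1+2/3z)y_n ⇒ h·k2=z(1+2/3z)y_n
  y_{n+1}/y_n = 1 + 1/2z + 1/2z(1+2/3z) = 1 + z + 1/3z²
  so R(z) = 1 + z + 1/3z².

Solve |R(x)|<1 on ℝ⁻.
x=-1.68: |R|=0.2608
R=1: x+1/3x²=0 ⇒ x=−3=-3.0000; min R=1−1/(4·1/3)=0.2500>−1
Confirm numerically:
  x=-1.863: |R|=0.29392 <1
  x=-1.829: |R|=0.28608 <1
  x=-1.608: |R|=0.25389 <1
  x=-3.522: |R|=1.61283 >1
  x=-3.506: |R|=1.59135 >1
Stable set (-3.0000, 0).

z* = -3.0000.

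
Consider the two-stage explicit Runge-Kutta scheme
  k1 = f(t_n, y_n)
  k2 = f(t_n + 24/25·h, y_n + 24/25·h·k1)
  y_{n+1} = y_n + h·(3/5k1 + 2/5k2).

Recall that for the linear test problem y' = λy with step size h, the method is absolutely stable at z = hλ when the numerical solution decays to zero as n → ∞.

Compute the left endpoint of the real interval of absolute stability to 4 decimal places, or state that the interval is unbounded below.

left endpoint -2.6042.

Set f=λy, z=hλ:
  k1=λy_n ⇒ h·k1=z·y_n;  k2=λ(1+24/25z)y_n ⇒ h·k2=z(1+24/25z)y_n
  y_{n+1}/y_n = 1 + 3/5z + 2/5z(1+24/25z) = 1 + z + 48/125z²
  ⇒ R(z) = 1 + z + 48/125z².

Need |R(x)|<1, x<0.
x=-0.72: |R|=0.4791
R=1: x+48/125x²=0 ⇒ x=−125/48=-2.6042; min R=1−1/(4·48/125)=0.3490>−1
Confirm numerically:
  x=-2.102: |R|=0.59467 <1
  x=-1.879: |R|=0.47677 <1
  x=-1.636: |R|=0.39177 <1
  x=-2.829: |R|=1.24424 >1
  x=-2.796: |R|=1.20596 >1
  x=-2.630: |R|=1.02609 >1
Interval (-2.6042, 0).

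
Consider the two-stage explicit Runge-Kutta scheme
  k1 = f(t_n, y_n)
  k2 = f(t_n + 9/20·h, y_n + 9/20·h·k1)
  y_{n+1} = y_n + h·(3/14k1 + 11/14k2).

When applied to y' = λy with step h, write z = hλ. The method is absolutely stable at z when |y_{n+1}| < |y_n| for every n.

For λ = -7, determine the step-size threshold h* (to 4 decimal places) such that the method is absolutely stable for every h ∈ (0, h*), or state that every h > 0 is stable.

(-2.8283,0); λ=-7 ⇒ h* = (280/99)/7 = 0.4040.

Set f=λy, z=hλ:
  k1=λy_n ⇒ h·k1=z·y_n;  k2=λ(1+9/20z)y_n ⇒ h·k2=z(1+9/20z)y_n
  y_{n+1}/y_n = 1 + 3/14z + 11/14z(1+9/20z) = 1 + z + 99/280z²
  ⇒ R(z) = 1 + z + 99/280z².

Boundary: |R(x)|=1, x<0.
x=-1.01: |R|=0.3507
R=1: x+99/280x²=0 ⇒ x=−280/99=-2.8283; min R=1−1/(4·99/280)=0.2929>−1
Confirm numerically:
  x=-2.689: |R|=0.86758 <1
  x=-2.321: |R|=0.58370 <1
  x=-1.858: |R|=0.36259 <1
  x=-1.183: |R|=0.31182 <1
  x=-3.207: |R|=1.42943 >1
  x=-3.038: |R|=1.22527 >1
Stable set (-2.8283, 0).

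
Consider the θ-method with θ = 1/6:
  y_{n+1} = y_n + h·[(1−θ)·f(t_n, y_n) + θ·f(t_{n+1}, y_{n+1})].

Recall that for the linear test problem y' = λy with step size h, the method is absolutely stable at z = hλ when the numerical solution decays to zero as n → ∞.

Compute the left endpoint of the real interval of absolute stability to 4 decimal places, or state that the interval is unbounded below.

Test eqn y'=λy, z=hλ:
  y_{n+1} = y_n + z·[5/6·y_n + 1/6·y_{n+1}] ⇒ (1 − 1/6z)y_{n+1} = (1 + 5/6z)y_n
  so R(z) = (1 + 5/6z)/(1 − 1/6z).

Solve |R(x)|<1 on ℝ⁻.
x=-1.71: |R|=0.3307
R=−1: 1+5/6x = −1+1/6x ⇒ -2/3x=2 ⇒ x=2/(-2/3)=-3.0000
Confirm numerically:
  x=-2.817: |R|=0.91698 <1
  x=-2.759: |R|=0.88994 <1
  x=-2.151: |R|=0.58336 <1
  x=-1.906: |R|=0.44650 <1
  x=-3.495: |R|=1.20853 >1
  x=-3.443: |R|=1.18765 >1
  x=-3.268: |R|=1.11567 >1
Stable set (-3.0000, 0).

left endpoint -3.0000.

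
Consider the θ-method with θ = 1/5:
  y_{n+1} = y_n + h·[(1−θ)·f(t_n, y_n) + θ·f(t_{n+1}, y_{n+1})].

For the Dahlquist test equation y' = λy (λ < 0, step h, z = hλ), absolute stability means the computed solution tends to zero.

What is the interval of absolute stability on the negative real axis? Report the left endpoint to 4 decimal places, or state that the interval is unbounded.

(-3.3333, 0).

Test eqn y'=λy, z=hλ:
  y_{n+1} = y_n + z·[4/5·y_n + 1/5·y_{n+1}] ⇒ (1 − 1/5z)y_{n+1} = (1 + 4/5z)y_n
  R(z) = (1 + 4/5z)/(1 − 1/5z).

Solve |R(x)|<1 on ℝ⁻.
x=-1.66: |R|=0.2462
R=−1: 1+4/5x = −1+1/5x ⇒ -3/5x=2 ⇒ x=2/(-3/5)=-3.3333
Confirm numerically:
  x=-2.309: |R|=0.57956 <1
  x=-2.249: |R|=0.55125 <1
  x=-1.474: |R|=0.13840 <1
  x=-3.662: |R|=1.11383 >1
  x=-3.614: |R|=1.09775 >1
Interval (-3.3333, 0).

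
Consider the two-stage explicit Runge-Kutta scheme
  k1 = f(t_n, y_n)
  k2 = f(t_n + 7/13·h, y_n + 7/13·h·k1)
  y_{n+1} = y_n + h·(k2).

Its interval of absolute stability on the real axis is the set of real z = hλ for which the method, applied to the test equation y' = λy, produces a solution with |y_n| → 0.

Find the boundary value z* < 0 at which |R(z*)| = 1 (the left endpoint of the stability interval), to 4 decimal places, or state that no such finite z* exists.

left endpoint -1.8571.

Test eqn y'=λy, z=hλ:
  k1=λy_n ⇒ h·k1=z·y_n;  k2=λ(1+7/13z)y_n ⇒ h·k2=z(1+7/13z)y_n
  y_{n+1}/y_n = 1 + z(1+7/13z) = 1 + z + 7/13z²
  ⇒ R(z) = 1 + z + 7/13z².

Find x<0 with |R(x)|<1.
x=-0.51: |R|=0.6301
R=1: x+7/13x²=0 ⇒ x=−13/7=-1.8571; min R=1−1/(4·7/13)=0.5357>−1
Confirm numerically:
  x=-1.619: |R|=0.79239 <1
  x=-1.513: |R|=0.71963 <1
  x=-1.215: |R|=0.57989 <1
  x=-2.302: |R|=1.55142 >1
  x=-2.167: |R|=1.36156 >1
So |R|<1 on (-1.8571, 0).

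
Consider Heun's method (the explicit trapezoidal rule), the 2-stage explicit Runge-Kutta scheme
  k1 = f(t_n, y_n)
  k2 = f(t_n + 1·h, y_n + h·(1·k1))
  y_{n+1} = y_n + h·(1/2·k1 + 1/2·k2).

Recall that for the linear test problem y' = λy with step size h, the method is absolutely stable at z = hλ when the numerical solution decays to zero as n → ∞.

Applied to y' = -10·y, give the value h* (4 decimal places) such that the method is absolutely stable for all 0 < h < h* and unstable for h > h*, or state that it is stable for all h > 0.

(-2.0000,0); λ=-10 ⇒ h* = 0.2000.

On y'=λy, z=hλ:
  order 2, 2-stage ⇒ R(z)=1+z+z^2/2
  (e.g. R(-1.24)=0.52880, |R|=0.52880)

Find x<0 with |R(x)|<1.
x=-1.24: |R|=0.5288
|R(-2.31)|=1.3580 |R(-2.23)|=1.2565 |R(-2.05)|=1.0512
Bisect:
  x_lo=-2.3856 |R|=1.4599  x_hi=-0.3469 |R|=0.7133
  mid=-1.36622 |R|=0.56706 →hi
  mid=-1.87590 |R|=0.88360 →hi
  mid=-2.13073 |R|=1.13928 →lo
  mid=-2.00332 |R|=1.00332 →lo
  mid=-1.93961 |R|=0.94143 →hi
  mid=-1.97146 |R|=0.97187 →hi
  mid=-1.98739 |R|=0.98747 →hi
  mid=-1.99535 |R|=0.99536 →hi
  ...
  [-2.00008,-1.99996] ⇒ x*=-2.0000
Stable set (-2.0000, 0).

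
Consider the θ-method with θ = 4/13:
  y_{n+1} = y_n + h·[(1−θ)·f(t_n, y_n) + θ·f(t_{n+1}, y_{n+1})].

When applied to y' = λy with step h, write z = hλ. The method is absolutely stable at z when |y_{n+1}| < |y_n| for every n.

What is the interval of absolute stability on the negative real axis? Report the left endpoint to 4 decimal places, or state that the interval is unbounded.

Set f=λy, z=hλ:
  y_{n+1} = y_n + z·[9/13·y_n + 4/13·y_{n+1}] ⇒ (1 − 4/13z)y_{n+1} = (1 + 9/13z)y_n
  Hence R(z) = (1 + 9/13z)/(1 − 4/13z).

Solve |R(x)|<1 on ℝ⁻.
x=-1.56: |R|=0.0541
R=−1: 1+9/13x = −1+4/13x ⇒ -5/13x=2 ⇒ x=2/(-5/13)=-5.2000
Confirm numerically:
  x=-4.205: |R|=0.83317 <1
  x=-3.237: |R|=0.62174 <1
  x=-2.874: |R|=0.52523 <1
  x=-2.743: |R|=0.48753 <1
  x=-5.514: |R|=1.04479 >1
  x=-5.504: |R|=1.04341 >1
Interval (-5.2000, 0).

z∈(-5.2000,0).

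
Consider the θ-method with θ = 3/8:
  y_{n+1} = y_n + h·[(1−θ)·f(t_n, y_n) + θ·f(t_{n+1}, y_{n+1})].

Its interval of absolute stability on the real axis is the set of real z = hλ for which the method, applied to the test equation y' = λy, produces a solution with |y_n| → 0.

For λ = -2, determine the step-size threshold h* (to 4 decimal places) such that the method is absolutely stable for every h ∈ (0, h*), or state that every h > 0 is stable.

(-8.0000,0); λ=-2 ⇒ h* = (8)/2 = 4.0000.

Set f=λy, z=hλ:
  y_{n+1} = y_n + z·[5/8·y_n + 3/8·y_{n+1}] ⇒ (1 − 3/8z)y_{n+1} = (1 + 5/8z)y_n
  Hence R(z) = (1 + 5/8z)/(1 − 3/8z).

Find x<0 with |R(x)|<1.
x=-0.62: |R|=0.4970
R=−1: 1+5/8x = −1+3/8x ⇒ -1/4x=2 ⇒ x=2/(-1/4)=-8.0000
Confirm numerically:
  x=-7.052: |R|=0.93497 <1
  x=-5.748: |R|=0.82158 <1
  x=-3.512: |R|=0.51575 <1
  x=-8.489: |R|=1.02922 >1
  x=-8.156: |R|=1.00961 >1
  x=-8.091: |R|=1.00564 >1
Interval (-8.0000, 0).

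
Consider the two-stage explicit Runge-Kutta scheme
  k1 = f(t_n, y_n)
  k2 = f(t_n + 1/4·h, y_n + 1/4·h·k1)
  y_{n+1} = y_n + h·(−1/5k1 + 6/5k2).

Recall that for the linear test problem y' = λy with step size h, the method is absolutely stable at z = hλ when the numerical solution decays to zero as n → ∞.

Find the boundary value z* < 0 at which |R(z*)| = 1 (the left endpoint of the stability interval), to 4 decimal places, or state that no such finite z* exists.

On y'=λy, z=hλ:
  k1=λy_n ⇒ h·k1=z·y_n;  k2=λ(1+1/4z)y_n ⇒ h·k2=z(1+1/4z)y_n
  y_{n+1}/y_n = 1 − 1/5z + 6/5z(1+1/4z) = 1 + z + 3/10z²
  Hence R(z) = 1 + z + 3/10z².

Solve |R(x)|<1 on ℝ⁻.
x=-0.61: |R|=0.5016
R=1: x+3/10x²=0 ⇒ x=−10/3=-3.3333; min R=1−1/(4·3/10)=0.1667>−1
Confirm numerically:
  x=-2.648: |R|=0.45557 <1
  x=-2.600: |R|=0.42800 <1
  x=-1.788: |R|=0.17108 <1
  x=-3.932: |R|=1.70619 >1
  x=-3.504: |R|=1.17940 >1
  x=-3.450: |R|=1.12075 >1
So |R|<1 on (-3.3333, 0).

left endpoint -3.3333.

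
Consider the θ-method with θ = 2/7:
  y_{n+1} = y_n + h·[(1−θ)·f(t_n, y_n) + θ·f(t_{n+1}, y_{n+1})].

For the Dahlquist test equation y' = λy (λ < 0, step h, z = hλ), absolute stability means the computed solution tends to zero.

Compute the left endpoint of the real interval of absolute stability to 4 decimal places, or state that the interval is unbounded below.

Set f=λy, z=hλ:
  y_{n+1} = y_n + z·[5/7·y_n + 2/7·y_{n+1}] ⇒ (1 − 2/7z)y_{n+1} = (1 + 5/7z)y_n
  so R(z) = (1 + 5/7z)/(1 − 2/7z).

Find x<0 with |R(x)|<1.
x=-0.58: |R|=0.5025
R=−1: 1+5/7x = −1+2/7x ⇒ -3/7x=2 ⇒ x=2/(-3/7)=-4.6667
Confirm numerically:
  x=-4.633: |R|=0.99379 <1
  x=-3.690: |R|=0.79624 <1
  x=-2.415: |R|=0.42899 <1
  x=-4.921: |R|=1.04530 >1
  x=-4.828: |R|=1.02906 >1
  x=-4.692: |R|=1.00464 >1
Stable set (-4.6667, 0).

left endpoint -4.6667.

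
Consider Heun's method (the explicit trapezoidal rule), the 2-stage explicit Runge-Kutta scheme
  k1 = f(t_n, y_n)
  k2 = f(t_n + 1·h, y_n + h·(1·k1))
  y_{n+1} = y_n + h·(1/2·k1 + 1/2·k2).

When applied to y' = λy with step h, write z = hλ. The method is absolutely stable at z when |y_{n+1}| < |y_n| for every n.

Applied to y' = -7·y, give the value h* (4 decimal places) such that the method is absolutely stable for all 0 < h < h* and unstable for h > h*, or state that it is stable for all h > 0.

Set f=λy, z=hλ:
  order 2, 2-stage ⇒ R(z)=1+z+z^2/2
  (e.g. R(-1.68)=0.73120, |R|=0.73120)

Need |R(x)|<1, x<0.
x=-1.68: |R|=0.7312
|R(-1.63)|=0.6985 |R(-0.8)|=0.5200 |R(-0.6)|=0.5800
Bisect:
  x_lo=-2.8560 |R|=2.2224  x_hi=-0.2652 |R|=0.7700
  mid=-1.56058 |R|=0.65712 →hi
  mid=-2.20829 |R|=1.22998 →lo
  mid=-1.88443 |R|=0.89111 →hi
  mid=-2.04636 |R|=1.04744 →lo
  mid=-1.96540 |R|=0.96600 →hi
  mid=-2.00588 |R|=1.00590 →lo
  mid=-1.98564 |R|=0.98574 →hi
  mid=-1.99576 |R|=0.99577 →hi
  ...
  [-2.00003,-1.99987] ⇒ x*=-2.0000
So |R|<1 on (-2.0000, 0).

(-2.0000,0); λ=-7 ⇒ h* = 0.2857.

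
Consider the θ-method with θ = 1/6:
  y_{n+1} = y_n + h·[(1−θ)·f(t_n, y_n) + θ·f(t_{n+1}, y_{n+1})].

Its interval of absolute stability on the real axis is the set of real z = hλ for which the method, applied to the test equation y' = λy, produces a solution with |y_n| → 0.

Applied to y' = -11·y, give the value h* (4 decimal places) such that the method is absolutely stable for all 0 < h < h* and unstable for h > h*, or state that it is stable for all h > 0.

(-3.0000,0); λ=-11 ⇒ h* = (3)/11 = 0.2727.

With y'=λy (z=hλ):
  y_{n+1} = y_n + z·[5/6·y_n + 1/6·y_{n+1}] ⇒ (1 − 1/6z)y_{n+1} = (1 + 5/6z)y_n
  R(z) = (1 + 5/6z)/(1 − 1/6z).

Find x<0 with |R(x)|<1.
x=-0.79: |R|=0.3019
R=−1: 1+5/6x = −1+1/6x ⇒ -2/3x=2 ⇒ x=2/(-2/3)=-3.0000
Confirm numerically:
  x=-2.304: |R|=0.66474 <1
  x=-1.904: |R|=0.44534 <1
  x=-1.803: |R|=0.38639 <1
  x=-1.287: |R|=0.05970 <1
  x=-3.405: |R|=1.17225 >1
  x=-3.138: |R|=1.06041 >1
Interval (-3.0000, 0).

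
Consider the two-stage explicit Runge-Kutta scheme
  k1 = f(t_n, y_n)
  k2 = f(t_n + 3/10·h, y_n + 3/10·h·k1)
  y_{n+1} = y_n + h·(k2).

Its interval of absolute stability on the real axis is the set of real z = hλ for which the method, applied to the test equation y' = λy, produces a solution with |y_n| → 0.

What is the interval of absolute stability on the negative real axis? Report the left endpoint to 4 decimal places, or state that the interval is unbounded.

z∈(-3.3333,0).

With y'=λy (z=hλ):
  k1=λy_n ⇒ h·k1=z·y_n;  k2=λ(1+3/10z)y_n ⇒ h·k2=z(1+3/10z)y_n
  y_{n+1}/y_n = 1 + z(1+3/10z) = 1 + z + 3/10z²
  Hence R(z) = 1 + z + 3/10z².

Boundary: |R(x)|=1, x<0.
x=-0.54: |R|=0.5475
R=1: x+3/10x²=0 ⇒ x=−10/3=-3.3333; min R=1−1/(4·3/10)=0.1667>−1
Confirm numerically:
  x=-1.621: |R|=0.16729 <1
  x=-1.393: |R|=0.18913 <1
  x=-1.366: |R|=0.19379 <1
  x=-3.888: |R|=1.64696 >1
  x=-3.821: |R|=1.55901 >1
  x=-3.454: |R|=1.12503 >1
Stable set (-3.3333, 0).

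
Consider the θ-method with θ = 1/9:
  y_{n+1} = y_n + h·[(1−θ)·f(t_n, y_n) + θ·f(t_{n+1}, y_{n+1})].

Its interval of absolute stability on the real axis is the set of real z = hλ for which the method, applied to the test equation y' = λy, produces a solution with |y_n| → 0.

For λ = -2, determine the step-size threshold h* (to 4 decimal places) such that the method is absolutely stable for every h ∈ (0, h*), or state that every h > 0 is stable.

Set f=λy, z=hλ:
  y_{n+1} = y_n + z·[8/9·y_n + 1/9·y_{n+1}] ⇒ (1 − 1/9z)y_{n+1} = (1 + 8/9z)y_n
  ⇒ R(z) = (1 + 8/9z)/(1 − 1/9z).

Find x<0 with |R(x)|<1.
x=-1.62: |R|=0.3729
R=−1: 1+8/9x = −1+1/9x ⇒ -7/9x=2 ⇒ x=2/(-7/9)=-2.5714
Confirm numerically:
  x=-1.687: |R|=0.42070 <1
  x=-1.410: |R|=0.21902 <1
  x=-1.052: |R|=0.05810 <1
  x=-2.886: |R|=1.18526 >1
  x=-2.717: |R|=1.08697 >1
So |R|<1 on (-2.5714, 0).

(-2.5714,0); λ=-2 ⇒ h* = (18/7)/2 = 1.2857.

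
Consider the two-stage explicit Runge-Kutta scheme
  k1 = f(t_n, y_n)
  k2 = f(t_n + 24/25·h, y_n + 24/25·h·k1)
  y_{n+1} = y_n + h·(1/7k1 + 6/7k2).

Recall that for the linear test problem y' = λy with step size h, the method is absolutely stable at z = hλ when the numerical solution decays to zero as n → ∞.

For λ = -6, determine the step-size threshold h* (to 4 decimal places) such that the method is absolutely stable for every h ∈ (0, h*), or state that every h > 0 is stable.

Set f=λy, z=hλ:
  k1=λy_n ⇒ h·k1=z·y_n;  k2=λ(1+24/25z)y_n ⇒ h·k2=z(1+24/25z)y_n
  y_{n+1}/y_n = 1 + 1/7z + 6/7z(1+24/25z) = 1 + z + 144/175z²
  Hence R(z) = 1 + z + 144/175z².

Need |R(x)|<1, x<0.
x=-1.24: |R|=1.0252
R=1: x+144/175x²=0 ⇒ x=−175/144=-1.2153; min R=1−1/(4·144/175)=0.6962>−1
Confirm numerically:
  x=-1.022: |R|=0.83746 <1
  x=-0.991: |R|=0.81711 <1
  x=-0.959: |R|=0.79777 <1
  x=-0.811: |R|=0.73021 <1
  x=-1.743: |R|=1.75688 >1
  x=-1.573: |R|=1.46302 >1
  x=-1.492: |R|=1.33973 >1
Stable set (-1.2153, 0).

(-1.2153,0); λ=-6 ⇒ h* = (175/144)/6 = 0.2025.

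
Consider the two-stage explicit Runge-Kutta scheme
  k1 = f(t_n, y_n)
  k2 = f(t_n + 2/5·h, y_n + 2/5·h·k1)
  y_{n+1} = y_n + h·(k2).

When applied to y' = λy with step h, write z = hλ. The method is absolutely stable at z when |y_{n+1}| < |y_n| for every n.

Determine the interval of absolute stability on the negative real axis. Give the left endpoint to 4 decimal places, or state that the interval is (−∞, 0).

Test eqn y'=λy, z=hλ:
  k1=λy_n ⇒ h·k1=z·y_n;  k2=λ(1+2/5z)y_n ⇒ h·k2=z(1+2/5z)y_n
  y_{n+1}/y_n = 1 + z(1+2/5z) = 1 + z + 2/5z²
  so R(z) = 1 + z + 2/5z².

Boundary: |R(x)|=1, x<0.
x=-1.31: |R|=0.3764
R=1: x+2/5x²=0 ⇒ x=−5/2=-2.5000; min R=1−1/(4·2/5)=0.3750>−1
Confirm numerically:
  x=-1.654: |R|=0.44029 <1
  x=-1.513: |R|=0.40267 <1
  x=-1.416: |R|=0.38602 <1
  x=-1.008: |R|=0.39843 <1
  x=-2.699: |R|=1.21484 >1
  x=-2.533: |R|=1.03344 >1
Stable set (-2.5000, 0).

(-2.5000, 0).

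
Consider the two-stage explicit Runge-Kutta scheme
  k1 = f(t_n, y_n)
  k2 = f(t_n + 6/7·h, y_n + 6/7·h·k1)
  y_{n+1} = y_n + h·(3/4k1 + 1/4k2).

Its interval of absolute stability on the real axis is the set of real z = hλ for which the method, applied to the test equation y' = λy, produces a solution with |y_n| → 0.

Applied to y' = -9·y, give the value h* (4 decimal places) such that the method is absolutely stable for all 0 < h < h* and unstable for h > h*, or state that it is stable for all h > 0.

(-4.6667,0); λ=-9 ⇒ h* = (14/3)/9 = 0.5185.

Set f=λy, z=hλ:
  k1=λy_n ⇒ h·k1=z·y_n;  k2=λ(1+6/7z)y_n ⇒ h·k2=z(1+6/7z)y_n
  y_{n+1}/y_n = 1 + 3/4z + 1/4z(1+6/7z) = 1 + z + 3/14z²
  R(z) = 1 + z + 3/14z².

Need |R(x)|<1, x<0.
x=-1.24: |R|=0.0895
R=1: x+3/14x²=0 ⇒ x=−14/3=-4.6667; min R=1−1/(4·3/14)=-0.1667>−1
Confirm numerically:
  x=-4.629: |R|=0.96264 <1
  x=-4.255: |R|=0.62465 <1
  x=-3.777: |R|=0.27994 <1
  x=-4.950: |R|=1.30054 >1
  x=-4.836: |R|=1.17548 >1
  x=-4.738: |R|=1.07242 >1
So |R|<1 on (-4.6667, 0).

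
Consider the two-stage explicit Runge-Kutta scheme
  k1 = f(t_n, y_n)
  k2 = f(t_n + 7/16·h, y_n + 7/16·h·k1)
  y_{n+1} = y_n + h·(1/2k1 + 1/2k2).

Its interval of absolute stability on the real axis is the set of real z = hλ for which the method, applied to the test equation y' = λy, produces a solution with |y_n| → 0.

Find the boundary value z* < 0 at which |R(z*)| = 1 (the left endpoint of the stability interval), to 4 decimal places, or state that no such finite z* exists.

With y'=λy (z=hλ):
  k1=λy_n ⇒ h·k1=z·y_n;  k2=λ(1+7/16z)y_n ⇒ h·k2=z(1+7/16z)y_n
  y_{n+1}/y_n = 1 + 1/2z + 1/2z(1+7/16z) = 1 + z + 7/32z²
  Hence R(z) = 1 + z + 7/32z².

Need |R(x)|<1, x<0.
x=-1: |R|=0.2188
R=1: x+7/32x²=0 ⇒ x=−32/7=-4.5714; min R=1−1/(4·7/32)=-0.1429>−1
Confirm numerically:
  x=-3.149: |R|=0.02017 <1
  x=-3.103: |R|=0.00326 <1
  x=-2.788: |R|=0.08767 <1
  x=-2.356: |R|=0.14178 <1
  x=-5.108: |R|=1.59955 >1
  x=-4.978: |R|=1.44273 >1
Stable set (-4.5714, 0).

left endpoint -4.5714.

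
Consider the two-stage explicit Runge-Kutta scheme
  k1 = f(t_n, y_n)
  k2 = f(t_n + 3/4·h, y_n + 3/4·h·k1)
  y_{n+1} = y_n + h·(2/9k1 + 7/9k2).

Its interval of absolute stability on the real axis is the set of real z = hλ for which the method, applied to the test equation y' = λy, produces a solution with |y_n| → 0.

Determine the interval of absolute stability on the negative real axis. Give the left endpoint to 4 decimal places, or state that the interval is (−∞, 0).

z∈(-1.7143,0).

On y'=λy, z=hλ:
  k1=λy_n ⇒ h·k1=z·y_n;  k2=λ(1+3/4z)y_n ⇒ h·k2=z(1+3/4z)y_n
  y_{n+1}/y_n = 1 + 2/9z + 7/9z(1+3/4z) = 1 + z + 7/12z²
  Hence R(z) = 1 + z + 7/12z².

Boundary: |R(x)|=1, x<0.
x=-0.74: |R|=0.5794
R=1: x+7/12x²=0 ⇒ x=−12/7=-1.7143; min R=1−1/(4·7/12)=0.5714>−1
Confirm numerically:
  x=-1.647: |R|=0.93536 <1
  x=-1.270: |R|=0.67086 <1
  x=-1.117: |R|=0.61082 <1
  x=-0.784: |R|=0.57455 <1
  x=-2.055: |R|=1.40843 >1
  x=-2.024: |R|=1.36567 >1
  x=-1.789: |R|=1.07797 >1
So |R|<1 on (-1.7143, 0).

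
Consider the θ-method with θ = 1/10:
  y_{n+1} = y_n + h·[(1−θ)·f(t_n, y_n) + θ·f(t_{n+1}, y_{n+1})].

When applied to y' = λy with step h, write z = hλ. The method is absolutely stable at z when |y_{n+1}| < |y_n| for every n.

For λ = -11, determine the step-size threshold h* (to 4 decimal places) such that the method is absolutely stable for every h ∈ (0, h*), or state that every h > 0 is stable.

(-2.5000,0); λ=-11 ⇒ h* = (5/2)/11 = 0.2273.

On y'=λy, z=hλ:
  y_{n+1} = y_n + z·[9/10·y_n + 1/10·y_{n+1}] ⇒ (1 − 1/10z)y_{n+1} = (1 + 9/10z)y_n
  R(z) = (1 + 9/10z)/(1 − 1/10z).

Solve |R(x)|<1 on ℝ⁻.
x=-1.03: |R|=0.0662
R=−1: 1+9/10x = −1+1/10x ⇒ -4/5x=2 ⇒ x=2/(-4/5)=-2.5000
Confirm numerically:
  x=-2.283: |R|=0.85867 <1
  x=-2.265: |R|=0.84672 <1
  x=-1.263: |R|=0.12137 <1
  x=-1.176: |R|=0.05225 <1
  x=-3.059: |R|=1.34245 >1
  x=-3.027: |R|=1.32364 >1
  x=-2.971: |R|=1.29049 >1
Interval (-2.5000, 0).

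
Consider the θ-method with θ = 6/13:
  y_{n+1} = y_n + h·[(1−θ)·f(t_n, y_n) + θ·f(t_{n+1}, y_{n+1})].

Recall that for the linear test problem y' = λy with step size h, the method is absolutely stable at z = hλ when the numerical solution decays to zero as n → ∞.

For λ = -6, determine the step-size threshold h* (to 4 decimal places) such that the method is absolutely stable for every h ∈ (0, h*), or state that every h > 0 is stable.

Set f=λy, z=hλ:
  y_{n+1} = y_n + z·[7/13·y_n + 6/13·y_{n+1}] ⇒ (1 − 6/13z)y_{n+1} = (1 + 7/13z)y_n
  ⇒ R(z) = (1 + 7/13z)/(1 − 6/13z).

Solve |R(x)|<1 on ℝ⁻.
x=-0.51: |R|=0.5872
R=−1: 1+7/13x = −1+6/13x ⇒ -1/13x=2 ⇒ x=2/(-1/13)=-26.0000
Confirm numerically:
  x=-24.507: |R|=0.99067 <1
  x=-24.194: |R|=0.98858 <1
  x=-15.735: |R|=0.90443 <1
  x=-26.289: |R|=1.00169 >1
  x=-26.279: |R|=1.00163 >1
So |R|<1 on (-26.0000, 0).

(-26.0000,0); λ=-6 ⇒ h* = (26)/6 = 4.3333.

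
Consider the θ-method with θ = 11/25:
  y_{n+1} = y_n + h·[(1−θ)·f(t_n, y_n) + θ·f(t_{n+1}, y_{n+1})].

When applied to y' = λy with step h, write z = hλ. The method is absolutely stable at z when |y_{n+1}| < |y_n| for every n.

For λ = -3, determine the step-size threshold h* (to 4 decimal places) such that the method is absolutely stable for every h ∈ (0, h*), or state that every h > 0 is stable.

(-16.6667,0); λ=-3 ⇒ h* = (50/3)/3 = 5.5556.

With y'=λy (z=hλ):
  y_{n+1} = y_n + z·[14/25·y_n + 11/25·y_{n+1}] ⇒ (1 − 11/25z)y_{n+1} = (1 + 14/25z)y_n
  ⇒ R(z) = (1 + 14/25z)/(1 − 11/25z).

Boundary: |R(x)|=1, x<0.
x=-1.33: |R|=0.1610
R=−1: 1+14/25x = −1+11/25x ⇒ -3/25x=2 ⇒ x=2/(-3/25)=-16.6667
Confirm numerically:
  x=-15.589: |R|=0.98355 <1
  x=-14.287: |R|=0.96081 <1
  x=-7.753: |R|=0.75752 <1
  x=-16.843: |R|=1.00252 >1
  x=-16.713: |R|=1.00067 >1
Interval (-16.6667, 0).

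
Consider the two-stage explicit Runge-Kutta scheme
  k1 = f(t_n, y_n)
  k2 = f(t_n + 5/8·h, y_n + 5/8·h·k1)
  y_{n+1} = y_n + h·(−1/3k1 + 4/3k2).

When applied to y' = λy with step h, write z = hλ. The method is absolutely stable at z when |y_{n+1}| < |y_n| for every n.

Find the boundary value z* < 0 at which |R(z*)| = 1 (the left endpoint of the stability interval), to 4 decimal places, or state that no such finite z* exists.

left endpoint -1.2000.

With y'=λy (z=hλ):
  k1=λy_n ⇒ h·k1=z·y_n;  k2=λ(1+5/8z)y_n ⇒ h·k2=z(1+5/8z)y_n
  y_{n+1}/y_n = 1 − 1/3z + 4/3z(1+5/8z) = 1 + z + 5/6z²
  Hence R(z) = 1 + z + 5/6z².

Find x<0 with |R(x)|<1.
x=-0.44: |R|=0.7213
R=1: x+5/6x²=0 ⇒ x=−6/5=-1.2000; min R=1−1/(4·5/6)=0.7000>−1
Confirm numerically:
  x=-0.879: |R|=0.76487 <1
  x=-0.747: |R|=0.71801 <1
  x=-0.737: |R|=0.71564 <1
  x=-0.687: |R|=0.70631 <1
  x=-1.588: |R|=1.51345 >1
  x=-1.466: |R|=1.32496 >1
  x=-1.272: |R|=1.07632 >1
So |R|<1 on (-1.2000, 0).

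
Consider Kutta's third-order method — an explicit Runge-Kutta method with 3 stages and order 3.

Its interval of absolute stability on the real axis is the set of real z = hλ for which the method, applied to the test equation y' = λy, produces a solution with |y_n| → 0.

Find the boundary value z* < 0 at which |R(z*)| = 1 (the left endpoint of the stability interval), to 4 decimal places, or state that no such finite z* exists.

With y'=λy (z=hλ):
  order 3, 3-stage ⇒ R(z)=1+z+z^2/2+z^3/6
  (e.g. R(-1.01)=0.32833, |R|=0.32833)

Boundary: |R(x)|=1, x<0.
x=-1.01: |R|=0.3283
|R(-1.37)|=0.1399 |R(-0.84)|=0.4140 |R(-0.53)|=0.5856
Bisect:
  x_lo=-3.2994 |R|=2.8425  x_hi=-0.2197 |R|=0.8026
  mid=-1.75955 |R|=0.11948 →hi
  mid=-2.52946 |R|=1.02769 →lo
  mid=-2.14450 |R|=0.48878 →hi
  mid=-2.33698 |R|=0.73347 →hi
  mid=-2.43322 |R|=0.87394 →hi
  mid=-2.48134 |R|=0.94910 →hi
  mid=-2.50540 |R|=0.98796 →hi
  ...
  [-2.51292,-2.51273] ⇒ x*=-2.5127
So |R|<1 on (-2.5127, 0).

left endpoint -2.5127.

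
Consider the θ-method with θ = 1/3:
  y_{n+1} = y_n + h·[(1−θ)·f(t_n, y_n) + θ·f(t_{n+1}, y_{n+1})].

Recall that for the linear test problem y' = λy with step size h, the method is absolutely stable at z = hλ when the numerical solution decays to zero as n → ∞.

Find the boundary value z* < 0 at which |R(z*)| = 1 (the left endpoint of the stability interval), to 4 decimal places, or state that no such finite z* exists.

z* = -6.0000.

With y'=λy (z=hλ):
  y_{n+1} = y_n + z·[2/3·y_n + 1/3·y_{n+1}] ⇒ (1 − 1/3z)y_{n+1} = (1 + 2/3z)y_n
  Hence R(z) = (1 + 2/3z)/(1 − 1/3z).

Solve |R(x)|<1 on ℝ⁻.
x=-1.7: |R|=0.0851
R=−1: 1+2/3x = −1+1/3x ⇒ -1/3x=2 ⇒ x=2/(-1/3)=-6.0000
Confirm numerically:
  x=-5.542: |R|=0.94638 <1
  x=-4.969: |R|=0.87062 <1
  x=-3.067: |R|=0.51657 <1
  x=-6.447: |R|=1.04732 >1
  x=-6.322: |R|=1.03454 >1
  x=-6.262: |R|=1.02829 >1
So |R|<1 on (-6.0000, 0).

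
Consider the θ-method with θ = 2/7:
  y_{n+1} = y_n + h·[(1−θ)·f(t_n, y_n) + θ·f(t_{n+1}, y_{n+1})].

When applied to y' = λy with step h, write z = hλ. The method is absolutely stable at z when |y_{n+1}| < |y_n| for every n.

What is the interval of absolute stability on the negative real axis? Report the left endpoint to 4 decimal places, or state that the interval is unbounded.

On y'=λy, z=hλ:
  y_{n+1} = y_n + z·[5/7·y_n + 2/7·y_{n+1}] ⇒ (1 − 2/7z)y_{n+1} = (1 + 5/7z)y_n
  Hence R(z) = (1 + 5/7z)/(1 − 2/7z).

Need |R(x)|<1, x<0.
x=-1.41: |R|=0.0051
R=−1: 1+5/7x = −1+2/7x ⇒ -3/7x=2 ⇒ x=2/(-3/7)=-4.6667
Confirm numerically:
  x=-3.628: |R|=0.78143 <1
  x=-3.428: |R|=0.73181 <1
  x=-3.252: |R|=0.68572 <1
  x=-2.344: |R|=0.40383 <1
  x=-4.809: |R|=1.02570 >1
  x=-4.708: |R|=1.00755 >1
Stable set (-4.6667, 0).

(-4.6667, 0).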